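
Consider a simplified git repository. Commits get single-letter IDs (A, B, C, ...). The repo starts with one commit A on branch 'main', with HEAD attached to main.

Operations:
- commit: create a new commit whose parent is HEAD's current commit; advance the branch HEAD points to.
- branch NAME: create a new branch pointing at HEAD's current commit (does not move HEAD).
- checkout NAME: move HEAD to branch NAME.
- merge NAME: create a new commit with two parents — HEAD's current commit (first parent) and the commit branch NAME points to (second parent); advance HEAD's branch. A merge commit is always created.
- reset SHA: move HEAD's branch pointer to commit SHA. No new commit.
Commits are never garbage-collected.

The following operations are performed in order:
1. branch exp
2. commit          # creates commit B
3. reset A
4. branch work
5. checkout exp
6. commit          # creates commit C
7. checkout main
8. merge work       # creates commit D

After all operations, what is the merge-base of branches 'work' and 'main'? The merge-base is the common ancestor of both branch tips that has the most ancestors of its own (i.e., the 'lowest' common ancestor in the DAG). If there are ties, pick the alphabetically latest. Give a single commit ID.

Answer: A

Derivation:
After op 1 (branch): HEAD=main@A [exp=A main=A]
After op 2 (commit): HEAD=main@B [exp=A main=B]
After op 3 (reset): HEAD=main@A [exp=A main=A]
After op 4 (branch): HEAD=main@A [exp=A main=A work=A]
After op 5 (checkout): HEAD=exp@A [exp=A main=A work=A]
After op 6 (commit): HEAD=exp@C [exp=C main=A work=A]
After op 7 (checkout): HEAD=main@A [exp=C main=A work=A]
After op 8 (merge): HEAD=main@D [exp=C main=D work=A]
ancestors(work=A): ['A']
ancestors(main=D): ['A', 'D']
common: ['A']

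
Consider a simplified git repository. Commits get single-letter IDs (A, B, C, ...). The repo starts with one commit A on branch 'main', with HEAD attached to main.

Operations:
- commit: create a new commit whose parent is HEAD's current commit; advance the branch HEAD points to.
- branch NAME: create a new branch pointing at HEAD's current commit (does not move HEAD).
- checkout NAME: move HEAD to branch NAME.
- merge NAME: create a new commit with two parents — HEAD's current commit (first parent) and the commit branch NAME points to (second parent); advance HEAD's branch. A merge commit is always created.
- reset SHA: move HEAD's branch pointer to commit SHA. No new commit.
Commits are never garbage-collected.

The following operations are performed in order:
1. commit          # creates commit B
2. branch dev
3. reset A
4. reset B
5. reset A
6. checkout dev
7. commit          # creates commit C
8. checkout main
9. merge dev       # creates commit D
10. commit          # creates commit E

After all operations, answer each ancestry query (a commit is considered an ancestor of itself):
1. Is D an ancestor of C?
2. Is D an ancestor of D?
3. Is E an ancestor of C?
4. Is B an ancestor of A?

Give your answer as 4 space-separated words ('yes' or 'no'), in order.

Answer: no yes no no

Derivation:
After op 1 (commit): HEAD=main@B [main=B]
After op 2 (branch): HEAD=main@B [dev=B main=B]
After op 3 (reset): HEAD=main@A [dev=B main=A]
After op 4 (reset): HEAD=main@B [dev=B main=B]
After op 5 (reset): HEAD=main@A [dev=B main=A]
After op 6 (checkout): HEAD=dev@B [dev=B main=A]
After op 7 (commit): HEAD=dev@C [dev=C main=A]
After op 8 (checkout): HEAD=main@A [dev=C main=A]
After op 9 (merge): HEAD=main@D [dev=C main=D]
After op 10 (commit): HEAD=main@E [dev=C main=E]
ancestors(C) = {A,B,C}; D in? no
ancestors(D) = {A,B,C,D}; D in? yes
ancestors(C) = {A,B,C}; E in? no
ancestors(A) = {A}; B in? no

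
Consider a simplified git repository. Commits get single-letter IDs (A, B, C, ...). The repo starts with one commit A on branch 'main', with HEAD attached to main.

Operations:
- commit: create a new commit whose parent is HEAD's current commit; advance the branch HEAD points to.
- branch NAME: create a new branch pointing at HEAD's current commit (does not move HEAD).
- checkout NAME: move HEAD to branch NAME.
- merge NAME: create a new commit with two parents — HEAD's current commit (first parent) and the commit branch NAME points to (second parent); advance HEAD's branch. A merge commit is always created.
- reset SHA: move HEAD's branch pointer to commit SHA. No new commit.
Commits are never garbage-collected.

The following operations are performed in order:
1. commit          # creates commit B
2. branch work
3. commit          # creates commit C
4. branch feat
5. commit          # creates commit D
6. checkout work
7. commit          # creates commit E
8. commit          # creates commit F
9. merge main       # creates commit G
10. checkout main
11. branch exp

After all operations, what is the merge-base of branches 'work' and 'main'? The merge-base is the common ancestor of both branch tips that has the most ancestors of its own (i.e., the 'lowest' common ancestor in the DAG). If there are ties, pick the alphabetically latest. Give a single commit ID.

Answer: D

Derivation:
After op 1 (commit): HEAD=main@B [main=B]
After op 2 (branch): HEAD=main@B [main=B work=B]
After op 3 (commit): HEAD=main@C [main=C work=B]
After op 4 (branch): HEAD=main@C [feat=C main=C work=B]
After op 5 (commit): HEAD=main@D [feat=C main=D work=B]
After op 6 (checkout): HEAD=work@B [feat=C main=D work=B]
After op 7 (commit): HEAD=work@E [feat=C main=D work=E]
After op 8 (commit): HEAD=work@F [feat=C main=D work=F]
After op 9 (merge): HEAD=work@G [feat=C main=D work=G]
After op 10 (checkout): HEAD=main@D [feat=C main=D work=G]
After op 11 (branch): HEAD=main@D [exp=D feat=C main=D work=G]
ancestors(work=G): ['A', 'B', 'C', 'D', 'E', 'F', 'G']
ancestors(main=D): ['A', 'B', 'C', 'D']
common: ['A', 'B', 'C', 'D']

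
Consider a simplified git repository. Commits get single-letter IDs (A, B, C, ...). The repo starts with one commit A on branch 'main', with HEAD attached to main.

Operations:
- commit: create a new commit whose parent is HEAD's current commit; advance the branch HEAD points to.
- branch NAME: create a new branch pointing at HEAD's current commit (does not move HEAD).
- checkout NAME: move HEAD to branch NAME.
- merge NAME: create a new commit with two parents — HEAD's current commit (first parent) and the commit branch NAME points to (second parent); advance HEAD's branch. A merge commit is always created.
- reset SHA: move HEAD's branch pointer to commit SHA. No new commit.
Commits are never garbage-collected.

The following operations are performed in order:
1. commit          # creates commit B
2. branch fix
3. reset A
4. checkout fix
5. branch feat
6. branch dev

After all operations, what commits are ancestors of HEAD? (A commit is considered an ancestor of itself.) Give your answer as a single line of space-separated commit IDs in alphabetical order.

After op 1 (commit): HEAD=main@B [main=B]
After op 2 (branch): HEAD=main@B [fix=B main=B]
After op 3 (reset): HEAD=main@A [fix=B main=A]
After op 4 (checkout): HEAD=fix@B [fix=B main=A]
After op 5 (branch): HEAD=fix@B [feat=B fix=B main=A]
After op 6 (branch): HEAD=fix@B [dev=B feat=B fix=B main=A]

Answer: A B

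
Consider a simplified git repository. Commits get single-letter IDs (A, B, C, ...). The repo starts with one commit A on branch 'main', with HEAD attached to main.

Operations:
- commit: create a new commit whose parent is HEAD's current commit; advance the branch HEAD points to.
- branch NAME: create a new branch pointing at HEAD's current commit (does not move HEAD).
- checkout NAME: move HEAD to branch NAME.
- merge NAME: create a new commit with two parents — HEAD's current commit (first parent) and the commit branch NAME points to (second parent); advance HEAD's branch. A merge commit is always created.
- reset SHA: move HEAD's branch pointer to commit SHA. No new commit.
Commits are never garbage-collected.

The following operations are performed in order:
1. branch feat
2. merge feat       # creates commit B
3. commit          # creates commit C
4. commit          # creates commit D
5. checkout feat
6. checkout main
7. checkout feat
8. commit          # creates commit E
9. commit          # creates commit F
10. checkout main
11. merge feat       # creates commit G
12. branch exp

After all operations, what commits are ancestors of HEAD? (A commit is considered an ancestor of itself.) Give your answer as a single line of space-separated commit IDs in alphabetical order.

Answer: A B C D E F G

Derivation:
After op 1 (branch): HEAD=main@A [feat=A main=A]
After op 2 (merge): HEAD=main@B [feat=A main=B]
After op 3 (commit): HEAD=main@C [feat=A main=C]
After op 4 (commit): HEAD=main@D [feat=A main=D]
After op 5 (checkout): HEAD=feat@A [feat=A main=D]
After op 6 (checkout): HEAD=main@D [feat=A main=D]
After op 7 (checkout): HEAD=feat@A [feat=A main=D]
After op 8 (commit): HEAD=feat@E [feat=E main=D]
After op 9 (commit): HEAD=feat@F [feat=F main=D]
After op 10 (checkout): HEAD=main@D [feat=F main=D]
After op 11 (merge): HEAD=main@G [feat=F main=G]
After op 12 (branch): HEAD=main@G [exp=G feat=F main=G]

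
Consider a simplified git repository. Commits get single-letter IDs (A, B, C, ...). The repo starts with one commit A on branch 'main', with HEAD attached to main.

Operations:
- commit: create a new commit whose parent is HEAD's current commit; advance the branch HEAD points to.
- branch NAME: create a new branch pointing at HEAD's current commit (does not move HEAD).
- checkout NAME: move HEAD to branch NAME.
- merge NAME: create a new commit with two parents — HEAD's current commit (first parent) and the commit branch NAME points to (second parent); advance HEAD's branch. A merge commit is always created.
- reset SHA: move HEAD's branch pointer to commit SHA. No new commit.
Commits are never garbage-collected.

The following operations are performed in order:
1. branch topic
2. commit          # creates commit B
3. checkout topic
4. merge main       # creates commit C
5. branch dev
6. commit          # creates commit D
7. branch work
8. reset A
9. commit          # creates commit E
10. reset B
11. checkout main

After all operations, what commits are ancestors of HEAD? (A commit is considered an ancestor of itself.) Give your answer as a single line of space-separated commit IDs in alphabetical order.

Answer: A B

Derivation:
After op 1 (branch): HEAD=main@A [main=A topic=A]
After op 2 (commit): HEAD=main@B [main=B topic=A]
After op 3 (checkout): HEAD=topic@A [main=B topic=A]
After op 4 (merge): HEAD=topic@C [main=B topic=C]
After op 5 (branch): HEAD=topic@C [dev=C main=B topic=C]
After op 6 (commit): HEAD=topic@D [dev=C main=B topic=D]
After op 7 (branch): HEAD=topic@D [dev=C main=B topic=D work=D]
After op 8 (reset): HEAD=topic@A [dev=C main=B topic=A work=D]
After op 9 (commit): HEAD=topic@E [dev=C main=B topic=E work=D]
After op 10 (reset): HEAD=topic@B [dev=C main=B topic=B work=D]
After op 11 (checkout): HEAD=main@B [dev=C main=B topic=B work=D]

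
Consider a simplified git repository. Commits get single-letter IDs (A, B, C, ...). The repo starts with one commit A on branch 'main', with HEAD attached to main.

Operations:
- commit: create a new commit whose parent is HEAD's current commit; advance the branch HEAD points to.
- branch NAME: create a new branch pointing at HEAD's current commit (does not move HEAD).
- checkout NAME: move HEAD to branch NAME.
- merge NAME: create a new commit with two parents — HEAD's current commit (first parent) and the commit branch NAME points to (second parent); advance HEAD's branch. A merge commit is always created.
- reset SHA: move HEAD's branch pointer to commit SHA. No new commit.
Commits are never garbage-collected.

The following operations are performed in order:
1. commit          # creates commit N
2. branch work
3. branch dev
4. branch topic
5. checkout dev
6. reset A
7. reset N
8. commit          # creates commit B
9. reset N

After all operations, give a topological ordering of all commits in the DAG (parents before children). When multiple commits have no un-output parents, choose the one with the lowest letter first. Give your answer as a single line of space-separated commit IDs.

Answer: A N B

Derivation:
After op 1 (commit): HEAD=main@N [main=N]
After op 2 (branch): HEAD=main@N [main=N work=N]
After op 3 (branch): HEAD=main@N [dev=N main=N work=N]
After op 4 (branch): HEAD=main@N [dev=N main=N topic=N work=N]
After op 5 (checkout): HEAD=dev@N [dev=N main=N topic=N work=N]
After op 6 (reset): HEAD=dev@A [dev=A main=N topic=N work=N]
After op 7 (reset): HEAD=dev@N [dev=N main=N topic=N work=N]
After op 8 (commit): HEAD=dev@B [dev=B main=N topic=N work=N]
After op 9 (reset): HEAD=dev@N [dev=N main=N topic=N work=N]
commit A: parents=[]
commit B: parents=['N']
commit N: parents=['A']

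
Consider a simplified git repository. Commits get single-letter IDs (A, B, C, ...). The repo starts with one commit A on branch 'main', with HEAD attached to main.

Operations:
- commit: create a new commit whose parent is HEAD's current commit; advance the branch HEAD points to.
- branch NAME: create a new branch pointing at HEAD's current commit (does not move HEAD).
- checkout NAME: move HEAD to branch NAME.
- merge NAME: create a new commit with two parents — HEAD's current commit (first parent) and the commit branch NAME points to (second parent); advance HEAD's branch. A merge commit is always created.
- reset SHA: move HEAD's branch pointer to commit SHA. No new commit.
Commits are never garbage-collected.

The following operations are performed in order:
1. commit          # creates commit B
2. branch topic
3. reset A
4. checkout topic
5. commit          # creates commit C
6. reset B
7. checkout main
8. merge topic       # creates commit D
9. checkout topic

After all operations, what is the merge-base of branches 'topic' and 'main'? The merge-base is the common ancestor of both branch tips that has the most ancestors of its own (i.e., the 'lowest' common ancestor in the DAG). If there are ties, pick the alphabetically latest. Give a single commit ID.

After op 1 (commit): HEAD=main@B [main=B]
After op 2 (branch): HEAD=main@B [main=B topic=B]
After op 3 (reset): HEAD=main@A [main=A topic=B]
After op 4 (checkout): HEAD=topic@B [main=A topic=B]
After op 5 (commit): HEAD=topic@C [main=A topic=C]
After op 6 (reset): HEAD=topic@B [main=A topic=B]
After op 7 (checkout): HEAD=main@A [main=A topic=B]
After op 8 (merge): HEAD=main@D [main=D topic=B]
After op 9 (checkout): HEAD=topic@B [main=D topic=B]
ancestors(topic=B): ['A', 'B']
ancestors(main=D): ['A', 'B', 'D']
common: ['A', 'B']

Answer: B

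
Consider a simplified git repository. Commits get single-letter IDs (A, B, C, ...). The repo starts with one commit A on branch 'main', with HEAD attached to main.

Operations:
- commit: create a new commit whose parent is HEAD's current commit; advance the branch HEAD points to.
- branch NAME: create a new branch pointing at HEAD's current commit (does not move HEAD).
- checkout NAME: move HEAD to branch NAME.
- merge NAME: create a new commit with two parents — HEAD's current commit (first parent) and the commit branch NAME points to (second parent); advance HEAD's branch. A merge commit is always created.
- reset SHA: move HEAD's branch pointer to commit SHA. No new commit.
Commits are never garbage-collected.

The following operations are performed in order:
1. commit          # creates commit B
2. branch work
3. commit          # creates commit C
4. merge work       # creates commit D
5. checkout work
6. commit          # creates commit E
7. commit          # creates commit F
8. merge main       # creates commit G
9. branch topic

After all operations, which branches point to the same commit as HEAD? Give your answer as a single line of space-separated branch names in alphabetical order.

Answer: topic work

Derivation:
After op 1 (commit): HEAD=main@B [main=B]
After op 2 (branch): HEAD=main@B [main=B work=B]
After op 3 (commit): HEAD=main@C [main=C work=B]
After op 4 (merge): HEAD=main@D [main=D work=B]
After op 5 (checkout): HEAD=work@B [main=D work=B]
After op 6 (commit): HEAD=work@E [main=D work=E]
After op 7 (commit): HEAD=work@F [main=D work=F]
After op 8 (merge): HEAD=work@G [main=D work=G]
After op 9 (branch): HEAD=work@G [main=D topic=G work=G]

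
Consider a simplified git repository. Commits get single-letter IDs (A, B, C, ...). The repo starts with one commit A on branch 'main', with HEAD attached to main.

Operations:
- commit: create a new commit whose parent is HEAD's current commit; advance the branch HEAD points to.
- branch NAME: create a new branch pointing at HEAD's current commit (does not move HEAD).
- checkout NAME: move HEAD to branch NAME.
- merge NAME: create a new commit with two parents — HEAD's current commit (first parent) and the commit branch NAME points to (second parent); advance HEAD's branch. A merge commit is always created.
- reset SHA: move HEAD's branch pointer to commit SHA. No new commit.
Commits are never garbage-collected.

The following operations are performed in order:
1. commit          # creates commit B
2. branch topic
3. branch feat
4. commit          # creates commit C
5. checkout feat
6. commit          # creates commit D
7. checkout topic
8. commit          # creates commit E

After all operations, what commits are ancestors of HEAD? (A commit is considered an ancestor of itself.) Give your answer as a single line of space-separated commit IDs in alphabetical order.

After op 1 (commit): HEAD=main@B [main=B]
After op 2 (branch): HEAD=main@B [main=B topic=B]
After op 3 (branch): HEAD=main@B [feat=B main=B topic=B]
After op 4 (commit): HEAD=main@C [feat=B main=C topic=B]
After op 5 (checkout): HEAD=feat@B [feat=B main=C topic=B]
After op 6 (commit): HEAD=feat@D [feat=D main=C topic=B]
After op 7 (checkout): HEAD=topic@B [feat=D main=C topic=B]
After op 8 (commit): HEAD=topic@E [feat=D main=C topic=E]

Answer: A B E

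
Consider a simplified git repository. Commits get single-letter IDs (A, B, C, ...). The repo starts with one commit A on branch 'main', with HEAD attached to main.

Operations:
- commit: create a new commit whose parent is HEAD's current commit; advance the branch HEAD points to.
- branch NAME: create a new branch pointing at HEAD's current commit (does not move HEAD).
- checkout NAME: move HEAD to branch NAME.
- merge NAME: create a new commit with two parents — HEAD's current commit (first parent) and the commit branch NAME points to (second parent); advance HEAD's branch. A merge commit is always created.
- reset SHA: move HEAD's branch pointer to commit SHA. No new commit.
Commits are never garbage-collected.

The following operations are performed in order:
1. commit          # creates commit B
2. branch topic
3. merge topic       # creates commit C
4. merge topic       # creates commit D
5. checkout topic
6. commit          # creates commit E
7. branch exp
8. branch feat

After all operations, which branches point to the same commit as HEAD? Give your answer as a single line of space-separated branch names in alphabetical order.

Answer: exp feat topic

Derivation:
After op 1 (commit): HEAD=main@B [main=B]
After op 2 (branch): HEAD=main@B [main=B topic=B]
After op 3 (merge): HEAD=main@C [main=C topic=B]
After op 4 (merge): HEAD=main@D [main=D topic=B]
After op 5 (checkout): HEAD=topic@B [main=D topic=B]
After op 6 (commit): HEAD=topic@E [main=D topic=E]
After op 7 (branch): HEAD=topic@E [exp=E main=D topic=E]
After op 8 (branch): HEAD=topic@E [exp=E feat=E main=D topic=E]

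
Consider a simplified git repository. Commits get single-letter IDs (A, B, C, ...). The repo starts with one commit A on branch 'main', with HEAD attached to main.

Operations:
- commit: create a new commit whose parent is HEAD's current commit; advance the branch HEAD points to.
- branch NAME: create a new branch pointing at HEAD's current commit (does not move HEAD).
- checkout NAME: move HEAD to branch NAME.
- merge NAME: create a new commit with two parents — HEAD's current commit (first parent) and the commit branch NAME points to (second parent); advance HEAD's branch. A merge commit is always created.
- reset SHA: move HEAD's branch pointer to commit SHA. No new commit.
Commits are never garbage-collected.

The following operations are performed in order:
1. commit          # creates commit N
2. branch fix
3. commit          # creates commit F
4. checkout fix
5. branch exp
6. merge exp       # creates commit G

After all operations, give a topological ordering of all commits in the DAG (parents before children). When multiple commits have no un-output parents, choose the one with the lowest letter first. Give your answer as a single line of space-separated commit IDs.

After op 1 (commit): HEAD=main@N [main=N]
After op 2 (branch): HEAD=main@N [fix=N main=N]
After op 3 (commit): HEAD=main@F [fix=N main=F]
After op 4 (checkout): HEAD=fix@N [fix=N main=F]
After op 5 (branch): HEAD=fix@N [exp=N fix=N main=F]
After op 6 (merge): HEAD=fix@G [exp=N fix=G main=F]
commit A: parents=[]
commit F: parents=['N']
commit G: parents=['N', 'N']
commit N: parents=['A']

Answer: A N F G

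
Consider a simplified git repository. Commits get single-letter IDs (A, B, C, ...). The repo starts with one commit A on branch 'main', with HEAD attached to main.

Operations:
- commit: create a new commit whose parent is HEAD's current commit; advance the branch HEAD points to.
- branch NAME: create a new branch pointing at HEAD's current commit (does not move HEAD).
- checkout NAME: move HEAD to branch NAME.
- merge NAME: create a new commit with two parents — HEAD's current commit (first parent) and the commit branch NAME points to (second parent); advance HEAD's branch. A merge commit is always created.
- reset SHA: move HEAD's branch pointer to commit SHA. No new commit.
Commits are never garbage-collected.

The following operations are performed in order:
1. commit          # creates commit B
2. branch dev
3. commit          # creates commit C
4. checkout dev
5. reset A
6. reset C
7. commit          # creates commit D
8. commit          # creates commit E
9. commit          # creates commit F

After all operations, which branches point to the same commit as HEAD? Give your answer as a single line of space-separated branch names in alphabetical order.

Answer: dev

Derivation:
After op 1 (commit): HEAD=main@B [main=B]
After op 2 (branch): HEAD=main@B [dev=B main=B]
After op 3 (commit): HEAD=main@C [dev=B main=C]
After op 4 (checkout): HEAD=dev@B [dev=B main=C]
After op 5 (reset): HEAD=dev@A [dev=A main=C]
After op 6 (reset): HEAD=dev@C [dev=C main=C]
After op 7 (commit): HEAD=dev@D [dev=D main=C]
After op 8 (commit): HEAD=dev@E [dev=E main=C]
After op 9 (commit): HEAD=dev@F [dev=F main=C]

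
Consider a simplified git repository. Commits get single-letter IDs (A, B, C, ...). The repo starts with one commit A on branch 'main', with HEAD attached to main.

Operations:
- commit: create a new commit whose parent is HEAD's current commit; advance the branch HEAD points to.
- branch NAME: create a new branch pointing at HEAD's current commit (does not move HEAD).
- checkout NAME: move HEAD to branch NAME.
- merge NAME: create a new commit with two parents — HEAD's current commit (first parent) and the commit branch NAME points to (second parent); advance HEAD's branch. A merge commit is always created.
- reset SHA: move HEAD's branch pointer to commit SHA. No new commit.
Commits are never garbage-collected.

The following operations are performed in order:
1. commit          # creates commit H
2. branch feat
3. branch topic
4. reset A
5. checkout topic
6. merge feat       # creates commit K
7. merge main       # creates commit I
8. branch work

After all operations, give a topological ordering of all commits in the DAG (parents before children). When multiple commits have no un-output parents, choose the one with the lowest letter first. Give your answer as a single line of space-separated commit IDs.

After op 1 (commit): HEAD=main@H [main=H]
After op 2 (branch): HEAD=main@H [feat=H main=H]
After op 3 (branch): HEAD=main@H [feat=H main=H topic=H]
After op 4 (reset): HEAD=main@A [feat=H main=A topic=H]
After op 5 (checkout): HEAD=topic@H [feat=H main=A topic=H]
After op 6 (merge): HEAD=topic@K [feat=H main=A topic=K]
After op 7 (merge): HEAD=topic@I [feat=H main=A topic=I]
After op 8 (branch): HEAD=topic@I [feat=H main=A topic=I work=I]
commit A: parents=[]
commit H: parents=['A']
commit I: parents=['K', 'A']
commit K: parents=['H', 'H']

Answer: A H K I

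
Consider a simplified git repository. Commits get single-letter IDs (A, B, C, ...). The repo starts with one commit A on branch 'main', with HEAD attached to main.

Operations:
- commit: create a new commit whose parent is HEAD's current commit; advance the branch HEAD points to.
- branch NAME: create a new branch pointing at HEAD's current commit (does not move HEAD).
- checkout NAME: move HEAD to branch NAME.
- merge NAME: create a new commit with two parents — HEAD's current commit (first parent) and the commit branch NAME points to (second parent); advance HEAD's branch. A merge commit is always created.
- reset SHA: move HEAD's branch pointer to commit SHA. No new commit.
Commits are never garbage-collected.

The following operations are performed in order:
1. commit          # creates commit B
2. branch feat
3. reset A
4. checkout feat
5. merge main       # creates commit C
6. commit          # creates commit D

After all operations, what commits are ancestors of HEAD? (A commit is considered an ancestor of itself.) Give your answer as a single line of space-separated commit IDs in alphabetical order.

After op 1 (commit): HEAD=main@B [main=B]
After op 2 (branch): HEAD=main@B [feat=B main=B]
After op 3 (reset): HEAD=main@A [feat=B main=A]
After op 4 (checkout): HEAD=feat@B [feat=B main=A]
After op 5 (merge): HEAD=feat@C [feat=C main=A]
After op 6 (commit): HEAD=feat@D [feat=D main=A]

Answer: A B C D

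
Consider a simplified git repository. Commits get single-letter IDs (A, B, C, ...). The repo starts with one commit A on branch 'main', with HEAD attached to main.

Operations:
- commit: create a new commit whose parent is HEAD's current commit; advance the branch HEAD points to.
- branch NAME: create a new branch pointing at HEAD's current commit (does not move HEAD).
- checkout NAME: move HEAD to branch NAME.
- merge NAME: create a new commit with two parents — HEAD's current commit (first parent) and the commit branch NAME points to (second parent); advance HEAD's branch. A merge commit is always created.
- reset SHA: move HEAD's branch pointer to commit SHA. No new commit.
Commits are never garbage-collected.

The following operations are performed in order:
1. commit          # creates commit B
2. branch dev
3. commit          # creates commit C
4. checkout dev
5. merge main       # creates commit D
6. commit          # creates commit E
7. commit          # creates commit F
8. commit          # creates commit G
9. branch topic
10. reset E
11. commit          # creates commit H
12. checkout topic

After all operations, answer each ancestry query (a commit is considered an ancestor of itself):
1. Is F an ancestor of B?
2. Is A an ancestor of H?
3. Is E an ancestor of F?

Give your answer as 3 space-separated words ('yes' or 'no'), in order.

After op 1 (commit): HEAD=main@B [main=B]
After op 2 (branch): HEAD=main@B [dev=B main=B]
After op 3 (commit): HEAD=main@C [dev=B main=C]
After op 4 (checkout): HEAD=dev@B [dev=B main=C]
After op 5 (merge): HEAD=dev@D [dev=D main=C]
After op 6 (commit): HEAD=dev@E [dev=E main=C]
After op 7 (commit): HEAD=dev@F [dev=F main=C]
After op 8 (commit): HEAD=dev@G [dev=G main=C]
After op 9 (branch): HEAD=dev@G [dev=G main=C topic=G]
After op 10 (reset): HEAD=dev@E [dev=E main=C topic=G]
After op 11 (commit): HEAD=dev@H [dev=H main=C topic=G]
After op 12 (checkout): HEAD=topic@G [dev=H main=C topic=G]
ancestors(B) = {A,B}; F in? no
ancestors(H) = {A,B,C,D,E,H}; A in? yes
ancestors(F) = {A,B,C,D,E,F}; E in? yes

Answer: no yes yes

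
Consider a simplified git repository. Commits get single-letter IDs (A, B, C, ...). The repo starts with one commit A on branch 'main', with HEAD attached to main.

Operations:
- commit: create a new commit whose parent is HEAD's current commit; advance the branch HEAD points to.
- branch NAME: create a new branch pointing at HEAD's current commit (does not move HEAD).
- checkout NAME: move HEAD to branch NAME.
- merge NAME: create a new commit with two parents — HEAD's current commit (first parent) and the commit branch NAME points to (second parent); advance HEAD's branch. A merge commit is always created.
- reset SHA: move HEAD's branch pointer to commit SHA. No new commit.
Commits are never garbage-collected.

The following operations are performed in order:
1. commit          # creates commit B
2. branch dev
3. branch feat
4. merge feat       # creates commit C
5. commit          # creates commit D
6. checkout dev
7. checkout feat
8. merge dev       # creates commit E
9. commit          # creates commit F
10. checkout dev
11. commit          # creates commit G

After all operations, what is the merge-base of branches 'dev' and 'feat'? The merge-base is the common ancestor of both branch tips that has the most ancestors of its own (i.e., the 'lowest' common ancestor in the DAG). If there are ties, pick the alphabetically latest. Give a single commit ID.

After op 1 (commit): HEAD=main@B [main=B]
After op 2 (branch): HEAD=main@B [dev=B main=B]
After op 3 (branch): HEAD=main@B [dev=B feat=B main=B]
After op 4 (merge): HEAD=main@C [dev=B feat=B main=C]
After op 5 (commit): HEAD=main@D [dev=B feat=B main=D]
After op 6 (checkout): HEAD=dev@B [dev=B feat=B main=D]
After op 7 (checkout): HEAD=feat@B [dev=B feat=B main=D]
After op 8 (merge): HEAD=feat@E [dev=B feat=E main=D]
After op 9 (commit): HEAD=feat@F [dev=B feat=F main=D]
After op 10 (checkout): HEAD=dev@B [dev=B feat=F main=D]
After op 11 (commit): HEAD=dev@G [dev=G feat=F main=D]
ancestors(dev=G): ['A', 'B', 'G']
ancestors(feat=F): ['A', 'B', 'E', 'F']
common: ['A', 'B']

Answer: B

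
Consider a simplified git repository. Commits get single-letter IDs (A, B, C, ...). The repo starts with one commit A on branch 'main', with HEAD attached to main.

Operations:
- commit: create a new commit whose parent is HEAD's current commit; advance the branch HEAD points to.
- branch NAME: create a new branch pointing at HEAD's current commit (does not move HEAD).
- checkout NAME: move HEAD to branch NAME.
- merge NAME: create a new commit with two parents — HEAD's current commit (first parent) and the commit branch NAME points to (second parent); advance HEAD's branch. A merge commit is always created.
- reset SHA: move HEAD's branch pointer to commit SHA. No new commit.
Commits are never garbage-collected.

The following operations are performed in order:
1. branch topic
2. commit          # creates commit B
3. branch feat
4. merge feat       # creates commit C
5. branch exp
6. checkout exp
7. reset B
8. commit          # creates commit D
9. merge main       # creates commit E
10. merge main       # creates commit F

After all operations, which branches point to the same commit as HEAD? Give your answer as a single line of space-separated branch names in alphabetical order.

Answer: exp

Derivation:
After op 1 (branch): HEAD=main@A [main=A topic=A]
After op 2 (commit): HEAD=main@B [main=B topic=A]
After op 3 (branch): HEAD=main@B [feat=B main=B topic=A]
After op 4 (merge): HEAD=main@C [feat=B main=C topic=A]
After op 5 (branch): HEAD=main@C [exp=C feat=B main=C topic=A]
After op 6 (checkout): HEAD=exp@C [exp=C feat=B main=C topic=A]
After op 7 (reset): HEAD=exp@B [exp=B feat=B main=C topic=A]
After op 8 (commit): HEAD=exp@D [exp=D feat=B main=C topic=A]
After op 9 (merge): HEAD=exp@E [exp=E feat=B main=C topic=A]
After op 10 (merge): HEAD=exp@F [exp=F feat=B main=C topic=A]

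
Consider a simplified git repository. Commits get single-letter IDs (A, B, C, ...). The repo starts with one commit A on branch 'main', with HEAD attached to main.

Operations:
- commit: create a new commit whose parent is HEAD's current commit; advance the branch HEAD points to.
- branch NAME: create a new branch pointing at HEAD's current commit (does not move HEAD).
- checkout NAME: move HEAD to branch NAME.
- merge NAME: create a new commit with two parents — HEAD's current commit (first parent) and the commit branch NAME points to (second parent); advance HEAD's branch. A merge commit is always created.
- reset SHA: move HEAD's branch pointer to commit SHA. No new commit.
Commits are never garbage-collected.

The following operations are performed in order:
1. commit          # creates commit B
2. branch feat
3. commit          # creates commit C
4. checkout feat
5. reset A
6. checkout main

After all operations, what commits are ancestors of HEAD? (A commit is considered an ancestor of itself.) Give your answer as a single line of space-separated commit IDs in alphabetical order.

Answer: A B C

Derivation:
After op 1 (commit): HEAD=main@B [main=B]
After op 2 (branch): HEAD=main@B [feat=B main=B]
After op 3 (commit): HEAD=main@C [feat=B main=C]
After op 4 (checkout): HEAD=feat@B [feat=B main=C]
After op 5 (reset): HEAD=feat@A [feat=A main=C]
After op 6 (checkout): HEAD=main@C [feat=A main=C]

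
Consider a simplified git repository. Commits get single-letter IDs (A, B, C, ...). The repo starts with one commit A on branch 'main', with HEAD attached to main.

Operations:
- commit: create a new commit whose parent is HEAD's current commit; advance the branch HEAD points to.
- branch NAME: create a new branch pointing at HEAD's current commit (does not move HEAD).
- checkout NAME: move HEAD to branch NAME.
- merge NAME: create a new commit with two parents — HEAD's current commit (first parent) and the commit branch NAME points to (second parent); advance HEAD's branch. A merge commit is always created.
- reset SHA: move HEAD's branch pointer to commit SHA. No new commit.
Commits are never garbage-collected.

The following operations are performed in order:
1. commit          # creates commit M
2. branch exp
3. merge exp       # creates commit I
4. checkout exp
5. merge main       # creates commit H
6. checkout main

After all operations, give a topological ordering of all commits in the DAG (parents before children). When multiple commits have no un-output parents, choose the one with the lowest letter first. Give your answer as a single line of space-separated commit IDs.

Answer: A M I H

Derivation:
After op 1 (commit): HEAD=main@M [main=M]
After op 2 (branch): HEAD=main@M [exp=M main=M]
After op 3 (merge): HEAD=main@I [exp=M main=I]
After op 4 (checkout): HEAD=exp@M [exp=M main=I]
After op 5 (merge): HEAD=exp@H [exp=H main=I]
After op 6 (checkout): HEAD=main@I [exp=H main=I]
commit A: parents=[]
commit H: parents=['M', 'I']
commit I: parents=['M', 'M']
commit M: parents=['A']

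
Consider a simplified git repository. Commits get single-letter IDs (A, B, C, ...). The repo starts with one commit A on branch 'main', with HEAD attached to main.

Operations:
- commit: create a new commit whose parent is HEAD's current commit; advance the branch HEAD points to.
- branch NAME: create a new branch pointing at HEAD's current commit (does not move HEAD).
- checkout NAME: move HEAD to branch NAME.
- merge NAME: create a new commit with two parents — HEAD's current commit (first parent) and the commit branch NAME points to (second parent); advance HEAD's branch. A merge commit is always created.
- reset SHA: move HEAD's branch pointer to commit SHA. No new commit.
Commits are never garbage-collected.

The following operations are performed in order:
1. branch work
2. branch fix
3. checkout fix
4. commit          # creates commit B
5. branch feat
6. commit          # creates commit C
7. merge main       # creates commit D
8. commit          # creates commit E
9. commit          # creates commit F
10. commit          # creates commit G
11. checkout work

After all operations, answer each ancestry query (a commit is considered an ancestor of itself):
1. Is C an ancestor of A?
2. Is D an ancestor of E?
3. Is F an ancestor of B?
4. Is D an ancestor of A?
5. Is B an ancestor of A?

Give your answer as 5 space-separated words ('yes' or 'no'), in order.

Answer: no yes no no no

Derivation:
After op 1 (branch): HEAD=main@A [main=A work=A]
After op 2 (branch): HEAD=main@A [fix=A main=A work=A]
After op 3 (checkout): HEAD=fix@A [fix=A main=A work=A]
After op 4 (commit): HEAD=fix@B [fix=B main=A work=A]
After op 5 (branch): HEAD=fix@B [feat=B fix=B main=A work=A]
After op 6 (commit): HEAD=fix@C [feat=B fix=C main=A work=A]
After op 7 (merge): HEAD=fix@D [feat=B fix=D main=A work=A]
After op 8 (commit): HEAD=fix@E [feat=B fix=E main=A work=A]
After op 9 (commit): HEAD=fix@F [feat=B fix=F main=A work=A]
After op 10 (commit): HEAD=fix@G [feat=B fix=G main=A work=A]
After op 11 (checkout): HEAD=work@A [feat=B fix=G main=A work=A]
ancestors(A) = {A}; C in? no
ancestors(E) = {A,B,C,D,E}; D in? yes
ancestors(B) = {A,B}; F in? no
ancestors(A) = {A}; D in? no
ancestors(A) = {A}; B in? no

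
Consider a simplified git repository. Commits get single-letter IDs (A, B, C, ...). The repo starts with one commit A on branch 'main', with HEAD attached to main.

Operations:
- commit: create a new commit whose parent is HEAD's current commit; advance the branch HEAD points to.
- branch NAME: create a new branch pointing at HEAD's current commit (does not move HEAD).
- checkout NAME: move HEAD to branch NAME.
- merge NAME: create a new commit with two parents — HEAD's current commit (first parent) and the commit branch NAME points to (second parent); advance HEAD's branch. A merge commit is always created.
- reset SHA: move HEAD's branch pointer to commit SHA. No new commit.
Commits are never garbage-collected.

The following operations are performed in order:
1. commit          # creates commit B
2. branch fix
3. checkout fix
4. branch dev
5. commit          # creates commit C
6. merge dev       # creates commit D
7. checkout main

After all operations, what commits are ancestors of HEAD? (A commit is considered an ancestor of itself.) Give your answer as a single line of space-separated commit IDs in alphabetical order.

After op 1 (commit): HEAD=main@B [main=B]
After op 2 (branch): HEAD=main@B [fix=B main=B]
After op 3 (checkout): HEAD=fix@B [fix=B main=B]
After op 4 (branch): HEAD=fix@B [dev=B fix=B main=B]
After op 5 (commit): HEAD=fix@C [dev=B fix=C main=B]
After op 6 (merge): HEAD=fix@D [dev=B fix=D main=B]
After op 7 (checkout): HEAD=main@B [dev=B fix=D main=B]

Answer: A B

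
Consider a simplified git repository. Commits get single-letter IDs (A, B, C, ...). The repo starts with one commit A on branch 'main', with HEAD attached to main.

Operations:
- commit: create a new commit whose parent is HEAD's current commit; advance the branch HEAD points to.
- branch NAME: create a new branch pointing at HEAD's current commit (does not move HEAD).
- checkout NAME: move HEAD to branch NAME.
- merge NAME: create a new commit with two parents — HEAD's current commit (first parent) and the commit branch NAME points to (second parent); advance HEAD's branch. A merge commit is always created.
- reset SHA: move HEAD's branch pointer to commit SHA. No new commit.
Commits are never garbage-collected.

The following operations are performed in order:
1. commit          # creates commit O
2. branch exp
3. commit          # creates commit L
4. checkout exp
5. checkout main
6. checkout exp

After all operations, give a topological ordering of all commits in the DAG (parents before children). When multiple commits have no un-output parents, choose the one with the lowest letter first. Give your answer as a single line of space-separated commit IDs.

Answer: A O L

Derivation:
After op 1 (commit): HEAD=main@O [main=O]
After op 2 (branch): HEAD=main@O [exp=O main=O]
After op 3 (commit): HEAD=main@L [exp=O main=L]
After op 4 (checkout): HEAD=exp@O [exp=O main=L]
After op 5 (checkout): HEAD=main@L [exp=O main=L]
After op 6 (checkout): HEAD=exp@O [exp=O main=L]
commit A: parents=[]
commit L: parents=['O']
commit O: parents=['A']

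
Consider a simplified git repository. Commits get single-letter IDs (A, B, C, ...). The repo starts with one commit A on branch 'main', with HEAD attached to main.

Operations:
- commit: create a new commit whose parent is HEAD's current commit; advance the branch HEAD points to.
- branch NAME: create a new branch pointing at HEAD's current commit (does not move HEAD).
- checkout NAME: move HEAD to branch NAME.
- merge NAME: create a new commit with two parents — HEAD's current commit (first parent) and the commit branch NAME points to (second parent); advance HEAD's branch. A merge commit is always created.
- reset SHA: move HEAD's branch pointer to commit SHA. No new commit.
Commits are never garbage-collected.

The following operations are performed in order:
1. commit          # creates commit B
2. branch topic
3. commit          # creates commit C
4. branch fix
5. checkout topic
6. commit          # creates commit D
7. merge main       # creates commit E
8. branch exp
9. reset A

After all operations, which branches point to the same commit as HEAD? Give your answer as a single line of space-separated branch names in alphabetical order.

After op 1 (commit): HEAD=main@B [main=B]
After op 2 (branch): HEAD=main@B [main=B topic=B]
After op 3 (commit): HEAD=main@C [main=C topic=B]
After op 4 (branch): HEAD=main@C [fix=C main=C topic=B]
After op 5 (checkout): HEAD=topic@B [fix=C main=C topic=B]
After op 6 (commit): HEAD=topic@D [fix=C main=C topic=D]
After op 7 (merge): HEAD=topic@E [fix=C main=C topic=E]
After op 8 (branch): HEAD=topic@E [exp=E fix=C main=C topic=E]
After op 9 (reset): HEAD=topic@A [exp=E fix=C main=C topic=A]

Answer: topic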